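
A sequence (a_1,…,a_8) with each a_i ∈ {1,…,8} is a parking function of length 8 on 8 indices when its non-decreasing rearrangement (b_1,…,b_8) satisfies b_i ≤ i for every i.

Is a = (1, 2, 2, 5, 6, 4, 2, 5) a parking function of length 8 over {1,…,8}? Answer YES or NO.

YES

Sorted: b = (1, 2, 2, 2, 4, 5, 5, 6).
  b_1=1 ≤ 1
  b_2=2 ≤ 2
  b_3=2 ≤ 3
  b_4=2 ≤ 4
  b_5=4 ≤ 5
  b_6=5 ≤ 6
  b_7=5 ≤ 7
  b_8=6 ≤ 8
All bounds hold ⇒ YES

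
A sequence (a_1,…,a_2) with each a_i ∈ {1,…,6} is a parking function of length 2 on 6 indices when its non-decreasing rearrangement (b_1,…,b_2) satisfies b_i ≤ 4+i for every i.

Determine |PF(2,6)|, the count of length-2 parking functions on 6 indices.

|PF(2,6)| = (6+1−2)·(6+1)^{2−1} = 5×7 = 35
Example (2,2) → sorted (2,2): b_i ≤ 4+i ∀i, a PF.

35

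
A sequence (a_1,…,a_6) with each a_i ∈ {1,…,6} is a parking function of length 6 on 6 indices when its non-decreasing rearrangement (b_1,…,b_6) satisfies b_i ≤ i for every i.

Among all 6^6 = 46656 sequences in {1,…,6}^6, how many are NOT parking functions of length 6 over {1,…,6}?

29849

#PF = (6−6+1)·(6+1)^(6−1) = 1×16807 = 16807
Example (5,3,6,4,5,4) → sorted (3,4,4,5,5,6): b_1=3>1, not a PF.
6^6 − 16807 = 46656 − 16807 = 29849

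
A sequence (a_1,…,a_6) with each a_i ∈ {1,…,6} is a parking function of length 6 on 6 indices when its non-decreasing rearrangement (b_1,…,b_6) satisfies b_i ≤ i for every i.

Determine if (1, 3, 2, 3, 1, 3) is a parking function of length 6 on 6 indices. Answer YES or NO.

Rearranged: b = (1, 1, 2, 3, 3, 3).
  b_1=1 ≤ 1
  b_2=1 ≤ 2
  b_3=2 ≤ 3
  b_4=3 ≤ 4
  b_5=3 ≤ 5
  b_6=3 ≤ 6
All bounds hold ⇒ YES

YES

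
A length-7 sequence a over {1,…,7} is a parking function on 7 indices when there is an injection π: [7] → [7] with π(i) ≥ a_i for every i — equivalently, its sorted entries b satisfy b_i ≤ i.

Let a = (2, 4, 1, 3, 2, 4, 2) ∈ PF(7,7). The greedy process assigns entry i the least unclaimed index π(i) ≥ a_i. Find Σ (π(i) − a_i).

Σπ = 7·8/2 = 28 (π permutes [7]); Σa = 2+4+1+3+2+4+2 = 18; disp = 28−18 = 10.

10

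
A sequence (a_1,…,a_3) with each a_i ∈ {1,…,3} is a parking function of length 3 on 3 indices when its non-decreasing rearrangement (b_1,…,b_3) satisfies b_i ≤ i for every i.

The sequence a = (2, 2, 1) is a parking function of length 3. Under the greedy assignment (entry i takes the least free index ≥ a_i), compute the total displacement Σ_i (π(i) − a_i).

Σπ(i) = 1+…+3 = 6; Σa = 2+2+1 = 5; disp = 6−5 = 1.

1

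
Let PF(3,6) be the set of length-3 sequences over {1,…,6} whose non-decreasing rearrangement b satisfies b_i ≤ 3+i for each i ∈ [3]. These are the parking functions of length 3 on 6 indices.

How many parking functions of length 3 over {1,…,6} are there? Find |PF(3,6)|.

196

|PF| = (7−3)·7^(3−1) = 4 · 49 = 196
Example (3,3,1) → sorted (1,3,3): b_i ≤ 3+i ∀i, a PF.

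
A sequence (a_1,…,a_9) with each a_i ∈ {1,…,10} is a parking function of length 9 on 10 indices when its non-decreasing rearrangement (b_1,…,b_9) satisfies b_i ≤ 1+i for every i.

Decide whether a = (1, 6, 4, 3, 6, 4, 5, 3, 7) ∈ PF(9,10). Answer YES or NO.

YES

Sorted: b = (1, 3, 3, 4, 4, 5, 6, 6, 7).
  b_1=1 ≤ 2
  b_2=3 ≤ 3
  b_3=3 ≤ 4
  b_4=4 ≤ 5
  b_5=4 ≤ 6
  b_6=5 ≤ 7
  b_7=6 ≤ 8
  b_8=6 ≤ 9
  b_9=7 ≤ 10
All bounds hold ⇒ YES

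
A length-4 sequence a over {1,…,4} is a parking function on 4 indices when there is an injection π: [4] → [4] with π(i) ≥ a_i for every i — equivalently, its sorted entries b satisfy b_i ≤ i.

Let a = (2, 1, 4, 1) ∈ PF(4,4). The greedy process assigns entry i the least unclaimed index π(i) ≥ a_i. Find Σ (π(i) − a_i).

Σπ = 10 ({1..4} each once); Σa = 2+1+4+1 = 8; disp = 10−8 = 2.

2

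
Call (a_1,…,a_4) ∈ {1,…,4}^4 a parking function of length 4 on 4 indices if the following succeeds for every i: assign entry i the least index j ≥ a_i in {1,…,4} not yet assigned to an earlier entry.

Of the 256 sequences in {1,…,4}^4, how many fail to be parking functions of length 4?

#PF = 1·5^3 = 1 · 125 = 125 (Konheim–Weiss)
Example (2,4,2,4) → sorted (2,2,4,4): b_1=2>1, not a PF.
Total 256; non-PF = 256−125 = 131

131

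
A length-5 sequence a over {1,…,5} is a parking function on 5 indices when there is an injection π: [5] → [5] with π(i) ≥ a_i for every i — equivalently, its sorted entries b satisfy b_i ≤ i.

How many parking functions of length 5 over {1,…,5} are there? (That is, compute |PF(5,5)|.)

1296

Count = 1·6^4 = 1×1296 = 1296 (Pollak)
E.g. (3,5,1,1,3) → sorted (1,1,3,3,5): b_i ≤ i ∀i, a PF.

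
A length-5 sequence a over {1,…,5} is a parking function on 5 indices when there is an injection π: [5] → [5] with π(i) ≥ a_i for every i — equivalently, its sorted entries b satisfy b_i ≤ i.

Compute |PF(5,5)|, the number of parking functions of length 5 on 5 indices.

1296

|PF(5,5)| = (5−5+1)·(5+1)^(5−1) = 1 · 1296 = 1296 [KW]
Check (1,4,2,2,1) → sorted (1,1,2,2,4): b_i ≤ i ∀i, a PF.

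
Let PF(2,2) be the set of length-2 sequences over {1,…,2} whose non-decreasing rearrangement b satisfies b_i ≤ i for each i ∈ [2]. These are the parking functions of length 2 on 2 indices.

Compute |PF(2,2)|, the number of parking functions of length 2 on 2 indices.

|PF| = 1·3^1 = 1×3 = 3 (Konheim–Weiss)
Example (2,1) → sorted (1,2): b_i ≤ i ∀i, a PF.

3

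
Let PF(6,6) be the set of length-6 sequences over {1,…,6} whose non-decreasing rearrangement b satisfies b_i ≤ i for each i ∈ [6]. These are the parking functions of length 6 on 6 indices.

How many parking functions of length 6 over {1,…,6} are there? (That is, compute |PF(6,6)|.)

16807

#PF = (6+1−6)·(6+1)^{6−1} = 1·16807 = 16807 [KW]
E.g. (5,1,1,4,1,5) → sorted (1,1,1,4,5,5): b_i ≤ i ∀i, a PF.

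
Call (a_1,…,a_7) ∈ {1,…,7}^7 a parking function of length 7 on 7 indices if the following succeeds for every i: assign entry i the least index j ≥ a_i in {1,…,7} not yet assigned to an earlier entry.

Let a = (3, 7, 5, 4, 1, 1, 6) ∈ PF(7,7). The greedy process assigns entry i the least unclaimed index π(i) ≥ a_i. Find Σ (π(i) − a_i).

1

Σπ = 28 ({1..7} each once); Σa = 3+7+5+4+1+1+6 = 27; disp = 28−27 = 1.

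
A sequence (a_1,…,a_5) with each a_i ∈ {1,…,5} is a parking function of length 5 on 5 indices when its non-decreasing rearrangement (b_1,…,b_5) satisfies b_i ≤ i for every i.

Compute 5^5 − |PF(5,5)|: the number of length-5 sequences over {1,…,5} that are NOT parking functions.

1829

#PF = (5−5+1)·(5+1)^(5−1) = 1×1296 = 1296
One tuple (4,5,3,5,5) → sorted (3,4,5,5,5): b_1=3>1, not a PF.
Total 3125; non-PF = 3125−1296 = 1829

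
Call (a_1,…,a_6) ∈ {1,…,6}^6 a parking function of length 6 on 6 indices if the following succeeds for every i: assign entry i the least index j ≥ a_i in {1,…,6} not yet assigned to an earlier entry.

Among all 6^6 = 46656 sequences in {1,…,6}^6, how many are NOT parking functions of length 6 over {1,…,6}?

29849

|PF| = 1·7^5 = 1 · 16807 = 16807 (Konheim–Weiss)
E.g. (5,6,6,6,1,4) → sorted (1,4,5,6,6,6): b_2=4>2, not a PF.
So 46656 − 16807 = 29849 fail.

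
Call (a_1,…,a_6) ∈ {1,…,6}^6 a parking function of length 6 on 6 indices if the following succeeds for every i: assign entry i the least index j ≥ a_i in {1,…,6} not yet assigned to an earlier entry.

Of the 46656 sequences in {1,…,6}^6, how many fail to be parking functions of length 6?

29849

|PF(6,6)| = (7−6)·7^(6−1) = 1·16807 = 16807 (Pollak)
One tuple (5,6,6,5,4,3) → sorted (3,4,5,5,6,6): b_1=3>1, not a PF.
6^6 − 16807 = 46656 − 16807 = 29849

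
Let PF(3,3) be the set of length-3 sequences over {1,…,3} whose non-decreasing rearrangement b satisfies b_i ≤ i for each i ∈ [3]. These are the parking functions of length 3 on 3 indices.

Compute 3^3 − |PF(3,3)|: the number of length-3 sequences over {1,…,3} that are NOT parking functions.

11

|PF(3,3)| = 1·4^2 = 1×16 = 16 (Konheim–Weiss)
Check (2,3,3) → sorted (2,3,3): b_1=2>1, not a PF.
3^3 − 16 = 27 − 16 = 11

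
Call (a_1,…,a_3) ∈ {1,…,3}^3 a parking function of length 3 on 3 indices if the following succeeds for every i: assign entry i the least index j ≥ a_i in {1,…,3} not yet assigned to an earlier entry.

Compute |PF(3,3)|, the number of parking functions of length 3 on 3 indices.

#PF = (3+1−3)·(3+1)^{3−1} = 1×16 = 16 [KW]
One tuple (3,1,2) → sorted (1,2,3): b_i ≤ i ∀i, a PF.

16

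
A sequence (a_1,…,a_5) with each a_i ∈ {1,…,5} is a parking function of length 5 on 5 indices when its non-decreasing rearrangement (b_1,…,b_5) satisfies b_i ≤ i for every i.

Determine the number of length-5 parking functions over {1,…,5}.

#PF = (6−5)·6^(5−1) = 1×1296 = 1296 (Pollak)
Check (1,1,2,1,3) → sorted (1,1,1,2,3): b_i ≤ i ∀i, a PF.

1296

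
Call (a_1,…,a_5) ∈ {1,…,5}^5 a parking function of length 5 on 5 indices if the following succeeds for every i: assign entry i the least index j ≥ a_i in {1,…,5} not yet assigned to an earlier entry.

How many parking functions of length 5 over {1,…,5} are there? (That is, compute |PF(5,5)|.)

1296

|PF| = (6−5)·6^(5−1) = 1·1296 = 1296 [KW]
Check (3,5,2,1,2) → sorted (1,2,2,3,5): b_i ≤ i ∀i, a PF.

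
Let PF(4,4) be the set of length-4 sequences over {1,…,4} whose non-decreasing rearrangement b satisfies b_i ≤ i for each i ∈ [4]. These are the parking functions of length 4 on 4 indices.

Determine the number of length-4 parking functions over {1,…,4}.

#PF = (4−4+1)·(4+1)^(4−1) = 1·125 = 125 (Pollak)
One tuple (2,3,1,3) → sorted (1,2,3,3): b_i ≤ i ∀i, a PF.

125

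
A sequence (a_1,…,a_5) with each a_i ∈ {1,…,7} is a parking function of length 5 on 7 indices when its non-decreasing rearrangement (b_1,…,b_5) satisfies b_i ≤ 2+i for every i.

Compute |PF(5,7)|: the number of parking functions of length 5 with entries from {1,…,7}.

|PF(5,7)| = (8−5)·8^(5−1) = 3·4096 = 12288 (Konheim–Weiss)
Example (4,7,6,2,2) → sorted (2,2,4,6,7): b_i ≤ 2+i ∀i, a PF.

12288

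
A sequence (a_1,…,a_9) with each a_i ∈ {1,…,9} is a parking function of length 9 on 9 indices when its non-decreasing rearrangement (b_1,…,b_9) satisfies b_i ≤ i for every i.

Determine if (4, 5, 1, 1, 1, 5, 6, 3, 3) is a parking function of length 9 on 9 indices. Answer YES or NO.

Sorted: b = (1, 1, 1, 3, 3, 4, 5, 5, 6).
  b_1=1 ≤ 1
  b_2=1 ≤ 2
  b_3=1 ≤ 3
  b_4=3 ≤ 4
  b_5=3 ≤ 5
  b_6=4 ≤ 6
  b_7=5 ≤ 7
  b_8=5 ≤ 8
  b_9=6 ≤ 9
All bounds hold ⇒ YES

YES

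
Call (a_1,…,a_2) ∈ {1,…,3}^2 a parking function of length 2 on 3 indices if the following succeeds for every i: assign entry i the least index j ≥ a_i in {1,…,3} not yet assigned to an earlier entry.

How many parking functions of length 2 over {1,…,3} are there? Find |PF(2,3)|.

8

|PF(2,3)| = (3+1−2)·(3+1)^{2−1} = 2×4 = 8
One tuple (1,1) → sorted (1,1): b_i ≤ 1+i ∀i, a PF.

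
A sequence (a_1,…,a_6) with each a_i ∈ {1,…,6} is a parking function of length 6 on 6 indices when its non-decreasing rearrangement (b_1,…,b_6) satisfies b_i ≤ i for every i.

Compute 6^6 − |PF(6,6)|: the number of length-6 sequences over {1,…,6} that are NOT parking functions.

29849

|PF(6,6)| = 1·7^5 = 1 · 16807 = 16807 (Konheim–Weiss)
One tuple (6,5,5,5,1,6) → sorted (1,5,5,5,6,6): b_2=5>2, not a PF.
Total 46656; non-PF = 46656−16807 = 29849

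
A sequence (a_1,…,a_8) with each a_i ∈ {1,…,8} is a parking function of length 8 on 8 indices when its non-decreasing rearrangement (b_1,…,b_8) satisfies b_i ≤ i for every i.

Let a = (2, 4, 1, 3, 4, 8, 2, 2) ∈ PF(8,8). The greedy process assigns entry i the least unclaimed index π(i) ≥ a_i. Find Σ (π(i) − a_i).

10

Σπ = 36 ({1..8} each once); Σa = 2+4+1+3+4+8+2+2 = 26; disp = 36−26 = 10.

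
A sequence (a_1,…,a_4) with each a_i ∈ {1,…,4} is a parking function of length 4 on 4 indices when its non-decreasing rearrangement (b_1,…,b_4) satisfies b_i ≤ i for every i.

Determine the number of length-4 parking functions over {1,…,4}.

#PF = (4+1−4)·(4+1)^{4−1} = 1 · 125 = 125
Check (2,4,1,3) → sorted (1,2,3,4): b_i ≤ i ∀i, a PF.

125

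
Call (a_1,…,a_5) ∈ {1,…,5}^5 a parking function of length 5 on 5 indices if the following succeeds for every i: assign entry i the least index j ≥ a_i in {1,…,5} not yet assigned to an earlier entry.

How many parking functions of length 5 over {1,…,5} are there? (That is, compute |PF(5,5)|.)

Count = 1·6^4 = 1×1296 = 1296
Example (3,1,3,2,5) → sorted (1,2,3,3,5): b_i ≤ i ∀i, a PF.

1296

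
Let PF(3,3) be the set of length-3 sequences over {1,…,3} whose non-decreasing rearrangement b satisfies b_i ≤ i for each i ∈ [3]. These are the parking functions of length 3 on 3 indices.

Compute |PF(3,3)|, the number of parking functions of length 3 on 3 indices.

16

Count = (4−3)·4^(3−1) = 1 · 16 = 16 [KW]
Check (2,1,2) → sorted (1,2,2): b_i ≤ i ∀i, a PF.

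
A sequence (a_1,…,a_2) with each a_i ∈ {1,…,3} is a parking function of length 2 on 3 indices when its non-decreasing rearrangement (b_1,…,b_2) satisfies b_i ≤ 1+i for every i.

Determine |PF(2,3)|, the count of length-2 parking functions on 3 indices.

8

|PF(2,3)| = 2·4^1 = 2 · 4 = 8 (Konheim–Weiss)
E.g. (2,1) → sorted (1,2): b_i ≤ 1+i ∀i, a PF.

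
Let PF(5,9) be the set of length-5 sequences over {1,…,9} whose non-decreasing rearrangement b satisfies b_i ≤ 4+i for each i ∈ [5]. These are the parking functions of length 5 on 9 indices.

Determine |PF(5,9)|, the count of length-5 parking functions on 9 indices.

50000

#PF = (9−5+1)·(9+1)^(5−1) = 5·10000 = 50000 [KW]
E.g. (4,2,5,2,7) → sorted (2,2,4,5,7): b_i ≤ 4+i ∀i, a PF.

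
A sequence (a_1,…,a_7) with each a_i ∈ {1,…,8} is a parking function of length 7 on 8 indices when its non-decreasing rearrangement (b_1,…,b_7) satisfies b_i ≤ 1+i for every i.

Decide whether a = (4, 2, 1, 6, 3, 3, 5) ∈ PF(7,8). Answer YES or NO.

YES

Order a: b = (1, 2, 3, 3, 4, 5, 6).
  b_1=1 ≤ 2
  b_2=2 ≤ 3
  b_3=3 ≤ 4
  b_4=3 ≤ 5
  b_5=4 ≤ 6
  b_6=5 ≤ 7
  b_7=6 ≤ 8
All bounds hold ⇒ YES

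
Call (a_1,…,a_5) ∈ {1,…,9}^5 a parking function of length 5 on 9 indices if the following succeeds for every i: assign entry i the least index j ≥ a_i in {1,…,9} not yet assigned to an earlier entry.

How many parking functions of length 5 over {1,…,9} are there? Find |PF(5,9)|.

Count = (9+1−5)·(9+1)^{5−1} = 5×10000 = 50000 (Konheim–Weiss)
E.g. (5,7,5,9,7) → sorted (5,5,7,7,9): b_i ≤ 4+i ∀i, a PF.

50000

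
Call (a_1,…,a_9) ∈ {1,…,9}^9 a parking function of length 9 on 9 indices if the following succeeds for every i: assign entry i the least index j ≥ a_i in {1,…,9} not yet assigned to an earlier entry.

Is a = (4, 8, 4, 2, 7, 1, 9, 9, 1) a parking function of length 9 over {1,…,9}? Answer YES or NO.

Sorted: b = (1, 1, 2, 4, 4, 7, 8, 9, 9).
  b_1=1 ≤ 1
  b_2=1 ≤ 2
  b_3=2 ≤ 3
  b_4=4 ≤ 4
  b_5=4 ≤ 5
  b_6=7 > 6
  fails at i=6 ⇒ NO

NO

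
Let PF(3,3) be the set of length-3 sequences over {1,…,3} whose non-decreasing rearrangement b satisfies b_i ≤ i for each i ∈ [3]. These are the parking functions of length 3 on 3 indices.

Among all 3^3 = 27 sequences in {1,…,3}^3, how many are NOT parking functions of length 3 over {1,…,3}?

11

|PF| = (4−3)·4^(3−1) = 1×16 = 16 (Konheim–Weiss)
One tuple (3,3,3) → sorted (3,3,3): b_1=3>1, not a PF.
Total 27; non-PF = 27−16 = 11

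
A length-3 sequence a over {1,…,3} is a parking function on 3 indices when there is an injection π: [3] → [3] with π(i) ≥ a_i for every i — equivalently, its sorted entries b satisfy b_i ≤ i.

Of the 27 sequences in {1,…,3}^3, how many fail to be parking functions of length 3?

#PF = 1·4^2 = 1×16 = 16 [KW]
E.g. (3,1,3) → sorted (1,3,3): b_2=3>2, not a PF.
Total 27; non-PF = 27−16 = 11

11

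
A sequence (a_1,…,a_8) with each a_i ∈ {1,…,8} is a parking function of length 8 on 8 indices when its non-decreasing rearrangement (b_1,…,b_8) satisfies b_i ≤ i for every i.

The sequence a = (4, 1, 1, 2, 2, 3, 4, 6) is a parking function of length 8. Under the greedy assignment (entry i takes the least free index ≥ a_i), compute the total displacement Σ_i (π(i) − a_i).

13

Σπ = 8·9/2 = 36 (π permutes [8]); Σa = 4+1+1+2+2+3+4+6 = 23; disp = 36−23 = 13.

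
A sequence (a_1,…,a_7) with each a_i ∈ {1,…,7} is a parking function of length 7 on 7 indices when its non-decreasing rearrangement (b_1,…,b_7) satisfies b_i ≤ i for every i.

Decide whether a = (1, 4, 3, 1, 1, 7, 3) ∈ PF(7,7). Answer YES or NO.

YES

Order a: b = (1, 1, 1, 3, 3, 4, 7).
  b_1=1 ≤ 1
  b_2=1 ≤ 2
  b_3=1 ≤ 3
  b_4=3 ≤ 4
  b_5=3 ≤ 5
  b_6=4 ≤ 6
  b_7=7 ≤ 7
All bounds hold ⇒ YES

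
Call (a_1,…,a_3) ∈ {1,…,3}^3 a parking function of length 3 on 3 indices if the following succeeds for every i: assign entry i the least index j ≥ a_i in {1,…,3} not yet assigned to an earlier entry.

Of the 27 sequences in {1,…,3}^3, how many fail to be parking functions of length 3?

11

|PF(3,3)| = (3+1−3)·(3+1)^{3−1} = 1·16 = 16 (Konheim–Weiss)
Example (2,3,3) → sorted (2,3,3): b_1=2>1, not a PF.
3^3 − 16 = 27 − 16 = 11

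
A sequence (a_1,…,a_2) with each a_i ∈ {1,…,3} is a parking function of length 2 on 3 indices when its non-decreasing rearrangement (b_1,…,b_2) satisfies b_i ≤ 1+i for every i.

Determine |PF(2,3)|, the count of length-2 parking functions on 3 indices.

|PF| = (4−2)·4^(2−1) = 2·4 = 8
Example (2,3) → sorted (2,3): b_i ≤ 1+i ∀i, a PF.

8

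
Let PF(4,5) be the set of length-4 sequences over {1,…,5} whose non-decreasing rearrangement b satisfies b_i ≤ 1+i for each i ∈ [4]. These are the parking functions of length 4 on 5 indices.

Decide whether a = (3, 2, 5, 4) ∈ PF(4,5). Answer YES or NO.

Order a: b = (2, 3, 4, 5).
  b_1=2 ≤ 2
  b_2=3 ≤ 3
  b_3=4 ≤ 4
  b_4=5 ≤ 5
All bounds hold ⇒ YES

YES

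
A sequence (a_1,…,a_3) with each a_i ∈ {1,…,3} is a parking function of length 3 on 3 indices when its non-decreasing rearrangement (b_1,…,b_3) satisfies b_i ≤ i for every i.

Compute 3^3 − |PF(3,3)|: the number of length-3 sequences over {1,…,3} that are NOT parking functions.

11

#PF = (3+1−3)·(3+1)^{3−1} = 1 · 16 = 16 (Pollak)
E.g. (3,3,3) → sorted (3,3,3): b_1=3>1, not a PF.
3^3 − 16 = 27 − 16 = 11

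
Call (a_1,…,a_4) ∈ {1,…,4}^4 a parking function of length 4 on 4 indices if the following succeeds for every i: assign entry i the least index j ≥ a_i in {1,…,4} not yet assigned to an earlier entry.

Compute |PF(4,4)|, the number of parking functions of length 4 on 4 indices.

#PF = (5−4)·5^(4−1) = 1×125 = 125
Example (1,1,1,1) → sorted (1,1,1,1): b_i ≤ i ∀i, a PF.

125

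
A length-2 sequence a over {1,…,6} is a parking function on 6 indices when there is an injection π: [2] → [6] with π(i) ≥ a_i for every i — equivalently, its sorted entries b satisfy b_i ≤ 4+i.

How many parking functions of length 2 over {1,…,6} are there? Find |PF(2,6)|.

|PF| = (7−2)·7^(2−1) = 5·7 = 35 (Pollak)
Check (4,1) → sorted (1,4): b_i ≤ 4+i ∀i, a PF.

35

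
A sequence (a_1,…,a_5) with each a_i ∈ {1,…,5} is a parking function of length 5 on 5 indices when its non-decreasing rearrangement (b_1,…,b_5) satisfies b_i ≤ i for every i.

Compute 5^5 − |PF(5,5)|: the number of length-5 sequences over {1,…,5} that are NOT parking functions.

1829

Count = (5−5+1)·(5+1)^(5−1) = 1 · 1296 = 1296 (Pollak)
Check (3,3,2,2,5) → sorted (2,2,3,3,5): b_1=2>1, not a PF.
So 3125 − 1296 = 1829 fail.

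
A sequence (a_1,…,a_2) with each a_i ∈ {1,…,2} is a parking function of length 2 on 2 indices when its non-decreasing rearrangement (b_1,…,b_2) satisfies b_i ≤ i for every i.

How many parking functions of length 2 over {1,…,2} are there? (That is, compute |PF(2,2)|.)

3

Count = 1·3^1 = 1 · 3 = 3 [KW]
One tuple (1,2) → sorted (1,2): b_i ≤ i ∀i, a PF.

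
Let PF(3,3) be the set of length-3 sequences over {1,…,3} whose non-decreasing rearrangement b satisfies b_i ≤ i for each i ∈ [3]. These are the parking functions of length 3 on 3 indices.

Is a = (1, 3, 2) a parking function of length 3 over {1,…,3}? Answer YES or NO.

YES

Rearranged: b = (1, 2, 3).
  b_1=1 ≤ 1
  b_2=2 ≤ 2
  b_3=3 ≤ 3
All bounds hold ⇒ YES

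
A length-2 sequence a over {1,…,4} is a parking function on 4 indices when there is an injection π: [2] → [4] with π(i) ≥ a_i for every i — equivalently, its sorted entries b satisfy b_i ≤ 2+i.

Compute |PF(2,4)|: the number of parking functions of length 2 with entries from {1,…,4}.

#PF = (5−2)·5^(2−1) = 3 · 5 = 15 (Pollak)
Example (4,3) → sorted (3,4): b_i ≤ 2+i ∀i, a PF.

15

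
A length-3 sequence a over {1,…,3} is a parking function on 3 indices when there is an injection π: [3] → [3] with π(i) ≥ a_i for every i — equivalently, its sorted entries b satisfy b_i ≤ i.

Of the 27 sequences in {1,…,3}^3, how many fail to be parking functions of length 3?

11

|PF(3,3)| = (3−3+1)·(3+1)^(3−1) = 1×16 = 16
Check (3,3,3) → sorted (3,3,3): b_1=3>1, not a PF.
Total 27; non-PF = 27−16 = 11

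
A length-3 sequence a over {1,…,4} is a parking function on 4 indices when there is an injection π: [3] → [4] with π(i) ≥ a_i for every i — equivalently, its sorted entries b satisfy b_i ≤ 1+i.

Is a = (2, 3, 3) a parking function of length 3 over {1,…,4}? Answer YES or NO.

Order a: b = (2, 3, 3).
  b_1=2 ≤ 2
  b_2=3 ≤ 3
  b_3=3 ≤ 4
All bounds hold ⇒ YES

YES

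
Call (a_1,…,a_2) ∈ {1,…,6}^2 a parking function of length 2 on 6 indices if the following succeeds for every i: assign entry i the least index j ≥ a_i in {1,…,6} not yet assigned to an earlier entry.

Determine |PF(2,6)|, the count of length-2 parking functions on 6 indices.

35

#PF = (7−2)·7^(2−1) = 5·7 = 35 (Pollak)
E.g. (5,3) → sorted (3,5): b_i ≤ 4+i ∀i, a PF.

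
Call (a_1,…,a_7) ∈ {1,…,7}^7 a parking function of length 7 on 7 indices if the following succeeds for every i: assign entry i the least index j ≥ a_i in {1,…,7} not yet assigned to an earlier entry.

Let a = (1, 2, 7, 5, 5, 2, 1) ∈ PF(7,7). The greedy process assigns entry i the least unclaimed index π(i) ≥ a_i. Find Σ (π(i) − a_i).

5

Σπ(i) = 1+…+7 = 28; Σa = 1+2+7+5+5+2+1 = 23; disp = 28−23 = 5.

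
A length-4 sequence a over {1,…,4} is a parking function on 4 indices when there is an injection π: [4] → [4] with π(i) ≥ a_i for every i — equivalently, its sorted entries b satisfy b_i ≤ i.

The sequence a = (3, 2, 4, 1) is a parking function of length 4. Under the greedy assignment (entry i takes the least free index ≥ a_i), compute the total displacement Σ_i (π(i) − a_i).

0

Σπ(i) = 1+…+4 = 10; Σa = 3+2+4+1 = 10; disp = 10−10 = 0.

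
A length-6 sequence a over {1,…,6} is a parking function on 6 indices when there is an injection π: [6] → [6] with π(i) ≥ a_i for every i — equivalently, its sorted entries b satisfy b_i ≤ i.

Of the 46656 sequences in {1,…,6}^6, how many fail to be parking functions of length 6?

#PF = (6−6+1)·(6+1)^(6−1) = 1×16807 = 16807 (Konheim–Weiss)
Example (5,5,5,5,3,4) → sorted (3,4,5,5,5,5): b_1=3>1, not a PF.
Total 46656; non-PF = 46656−16807 = 29849

29849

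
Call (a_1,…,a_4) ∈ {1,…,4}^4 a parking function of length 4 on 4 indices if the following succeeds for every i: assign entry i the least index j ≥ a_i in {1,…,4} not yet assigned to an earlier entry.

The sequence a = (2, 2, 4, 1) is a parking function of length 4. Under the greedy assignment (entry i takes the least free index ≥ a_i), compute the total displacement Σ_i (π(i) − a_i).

Σπ = 10 ({1..4} each once); Σa = 2+2+4+1 = 9; disp = 10−9 = 1.

1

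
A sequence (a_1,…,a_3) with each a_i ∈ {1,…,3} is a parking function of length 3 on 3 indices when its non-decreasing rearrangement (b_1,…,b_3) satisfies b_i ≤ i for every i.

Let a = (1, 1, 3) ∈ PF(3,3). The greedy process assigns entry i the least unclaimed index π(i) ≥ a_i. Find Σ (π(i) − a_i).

Σπ = 6 ({1..3} each once); Σa = 1+1+3 = 5; disp = 6−5 = 1.

1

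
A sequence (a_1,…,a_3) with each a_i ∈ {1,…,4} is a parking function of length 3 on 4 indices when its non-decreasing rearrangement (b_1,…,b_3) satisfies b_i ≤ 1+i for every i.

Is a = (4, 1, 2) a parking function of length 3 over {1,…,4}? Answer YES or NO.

YES

Sorted: b = (1, 2, 4).
  b_1=1 ≤ 2
  b_2=2 ≤ 3
  b_3=4 ≤ 4
All bounds hold ⇒ YES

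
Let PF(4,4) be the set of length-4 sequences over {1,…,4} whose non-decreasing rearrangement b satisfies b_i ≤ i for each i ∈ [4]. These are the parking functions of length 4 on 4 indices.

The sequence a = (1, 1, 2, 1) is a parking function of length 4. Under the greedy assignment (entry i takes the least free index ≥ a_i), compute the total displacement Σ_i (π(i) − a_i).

Σπ(i) = 1+…+4 = 10; Σa = 1+1+2+1 = 5; disp = 10−5 = 5.

5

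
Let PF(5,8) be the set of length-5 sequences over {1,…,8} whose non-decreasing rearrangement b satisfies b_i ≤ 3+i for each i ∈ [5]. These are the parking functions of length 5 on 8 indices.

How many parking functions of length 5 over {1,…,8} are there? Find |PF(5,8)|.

|PF| = (8−5+1)·(8+1)^(5−1) = 4 · 6561 = 26244
Check (6,5,1,5,8) → sorted (1,5,5,6,8): b_i ≤ 3+i ∀i, a PF.

26244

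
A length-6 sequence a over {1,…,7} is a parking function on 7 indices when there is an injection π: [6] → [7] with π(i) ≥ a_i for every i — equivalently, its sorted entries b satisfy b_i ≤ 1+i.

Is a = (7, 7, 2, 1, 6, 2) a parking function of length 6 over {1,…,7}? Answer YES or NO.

NO

Sorted: b = (1, 2, 2, 6, 7, 7).
  b_1=1 ≤ 2
  b_2=2 ≤ 3
  b_3=2 ≤ 4
  b_4=6 > 5
  fails at i=4 ⇒ NO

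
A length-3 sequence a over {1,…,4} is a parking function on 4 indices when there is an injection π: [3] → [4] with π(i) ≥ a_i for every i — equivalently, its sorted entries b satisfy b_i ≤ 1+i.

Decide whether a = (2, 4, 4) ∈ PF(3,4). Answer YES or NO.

NO

Order a: b = (2, 4, 4).
  b_1=2 ≤ 2
  b_2=4 > 3
  fails at i=2 ⇒ NO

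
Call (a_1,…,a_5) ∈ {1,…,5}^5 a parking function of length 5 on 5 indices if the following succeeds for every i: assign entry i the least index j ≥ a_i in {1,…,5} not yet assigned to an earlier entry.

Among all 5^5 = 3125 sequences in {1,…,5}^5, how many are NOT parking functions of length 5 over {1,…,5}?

1829

|PF| = (5−5+1)·(5+1)^(5−1) = 1·1296 = 1296
One tuple (2,5,5,5,4) → sorted (2,4,5,5,5): b_1=2>1, not a PF.
Total 3125; non-PF = 3125−1296 = 1829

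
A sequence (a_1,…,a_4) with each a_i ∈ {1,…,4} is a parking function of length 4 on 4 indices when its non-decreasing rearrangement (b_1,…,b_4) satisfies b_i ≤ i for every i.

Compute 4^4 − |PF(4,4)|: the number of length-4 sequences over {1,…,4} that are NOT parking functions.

Count = 1·5^3 = 1 · 125 = 125 [KW]
One tuple (3,2,3,3) → sorted (2,3,3,3): b_1=2>1, not a PF.
4^4 − 125 = 256 − 125 = 131

131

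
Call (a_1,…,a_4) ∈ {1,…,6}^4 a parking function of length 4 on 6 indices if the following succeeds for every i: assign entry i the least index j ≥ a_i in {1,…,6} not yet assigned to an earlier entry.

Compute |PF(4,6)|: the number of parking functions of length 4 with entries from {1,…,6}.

Count = 3·7^3 = 3×343 = 1029 (Pollak)
E.g. (6,1,1,2) → sorted (1,1,2,6): b_i ≤ 2+i ∀i, a PF.

1029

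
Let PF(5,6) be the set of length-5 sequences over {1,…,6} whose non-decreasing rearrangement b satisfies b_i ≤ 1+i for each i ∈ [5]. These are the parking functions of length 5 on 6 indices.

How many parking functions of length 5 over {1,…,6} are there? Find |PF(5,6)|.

|PF(5,6)| = (7−5)·7^(5−1) = 2 · 2401 = 4802 [KW]
Check (6,1,4,2,5) → sorted (1,2,4,5,6): b_i ≤ 1+i ∀i, a PF.

4802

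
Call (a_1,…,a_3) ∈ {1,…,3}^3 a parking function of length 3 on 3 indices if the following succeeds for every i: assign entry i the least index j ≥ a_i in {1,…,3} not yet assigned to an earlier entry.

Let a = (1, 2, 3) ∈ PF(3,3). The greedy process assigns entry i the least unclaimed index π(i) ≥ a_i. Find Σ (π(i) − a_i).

Σπ = 6 ({1..3} each once); Σa = 1+2+3 = 6; disp = 6−6 = 0.

0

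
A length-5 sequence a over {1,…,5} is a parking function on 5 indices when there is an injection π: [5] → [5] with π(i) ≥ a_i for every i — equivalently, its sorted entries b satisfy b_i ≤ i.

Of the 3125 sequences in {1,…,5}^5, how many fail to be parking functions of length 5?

1829

Count = (5−5+1)·(5+1)^(5−1) = 1·1296 = 1296 (Konheim–Weiss)
One tuple (5,3,4,2,3) → sorted (2,3,3,4,5): b_1=2>1, not a PF.
Total 3125; non-PF = 3125−1296 = 1829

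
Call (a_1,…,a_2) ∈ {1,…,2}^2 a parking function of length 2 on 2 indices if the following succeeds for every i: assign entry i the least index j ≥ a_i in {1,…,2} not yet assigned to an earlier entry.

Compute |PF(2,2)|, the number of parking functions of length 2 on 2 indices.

3

|PF| = (3−2)·3^(2−1) = 1·3 = 3 (Konheim–Weiss)
One tuple (1,2) → sorted (1,2): b_i ≤ i ∀i, a PF.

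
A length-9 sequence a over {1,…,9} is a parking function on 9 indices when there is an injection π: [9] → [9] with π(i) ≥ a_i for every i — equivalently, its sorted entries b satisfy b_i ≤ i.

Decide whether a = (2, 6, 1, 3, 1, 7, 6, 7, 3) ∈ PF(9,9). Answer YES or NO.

YES

Rearranged: b = (1, 1, 2, 3, 3, 6, 6, 7, 7).
  b_1=1 ≤ 1
  b_2=1 ≤ 2
  b_3=2 ≤ 3
  b_4=3 ≤ 4
  b_5=3 ≤ 5
  b_6=6 ≤ 6
  b_7=6 ≤ 7
  b_8=7 ≤ 8
  b_9=7 ≤ 9
All bounds hold ⇒ YES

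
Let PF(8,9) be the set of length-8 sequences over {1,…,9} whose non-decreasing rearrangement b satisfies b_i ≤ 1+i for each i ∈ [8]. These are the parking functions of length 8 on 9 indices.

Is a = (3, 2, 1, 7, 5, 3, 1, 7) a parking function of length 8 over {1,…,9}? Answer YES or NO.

YES

Order a: b = (1, 1, 2, 3, 3, 5, 7, 7).
  b_1=1 ≤ 2
  b_2=1 ≤ 3
  b_3=2 ≤ 4
  b_4=3 ≤ 5
  b_5=3 ≤ 6
  b_6=5 ≤ 7
  b_7=7 ≤ 8
  b_8=7 ≤ 9
All bounds hold ⇒ YES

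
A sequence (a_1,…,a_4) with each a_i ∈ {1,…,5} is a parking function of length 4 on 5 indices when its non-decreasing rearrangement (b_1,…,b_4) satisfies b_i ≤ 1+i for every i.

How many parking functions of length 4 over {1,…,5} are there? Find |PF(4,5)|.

|PF| = (5+1−4)·(5+1)^{4−1} = 2·216 = 432 (Konheim–Weiss)
Check (2,1,1,5) → sorted (1,1,2,5): b_i ≤ 1+i ∀i, a PF.

432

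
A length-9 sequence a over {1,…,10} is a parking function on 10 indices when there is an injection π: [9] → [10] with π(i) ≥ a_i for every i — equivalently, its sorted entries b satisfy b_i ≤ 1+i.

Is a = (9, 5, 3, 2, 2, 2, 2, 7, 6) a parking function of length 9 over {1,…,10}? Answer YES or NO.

Rearranged: b = (2, 2, 2, 2, 3, 5, 6, 7, 9).
  b_1=2 ≤ 2
  b_2=2 ≤ 3
  b_3=2 ≤ 4
  b_4=2 ≤ 5
  b_5=3 ≤ 6
  b_6=5 ≤ 7
  b_7=6 ≤ 8
  b_8=7 ≤ 9
  b_9=9 ≤ 10
All bounds hold ⇒ YES

YES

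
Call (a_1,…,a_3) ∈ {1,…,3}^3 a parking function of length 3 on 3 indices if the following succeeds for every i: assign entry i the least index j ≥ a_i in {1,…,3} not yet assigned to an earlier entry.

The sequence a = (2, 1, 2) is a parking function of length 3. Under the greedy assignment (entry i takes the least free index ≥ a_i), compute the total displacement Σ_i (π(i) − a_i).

1

Σπ = 3·4/2 = 6 (π permutes [3]); Σa = 2+1+2 = 5; disp = 6−5 = 1.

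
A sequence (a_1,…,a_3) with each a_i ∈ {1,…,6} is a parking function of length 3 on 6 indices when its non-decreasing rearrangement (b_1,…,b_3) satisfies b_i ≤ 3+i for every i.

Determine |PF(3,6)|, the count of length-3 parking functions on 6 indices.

196

Count = (6+1−3)·(6+1)^{3−1} = 4×49 = 196
One tuple (1,5,3) → sorted (1,3,5): b_i ≤ 3+i ∀i, a PF.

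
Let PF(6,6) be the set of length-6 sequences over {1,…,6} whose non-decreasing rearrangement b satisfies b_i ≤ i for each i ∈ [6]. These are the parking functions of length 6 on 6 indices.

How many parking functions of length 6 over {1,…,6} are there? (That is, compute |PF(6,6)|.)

16807

#PF = 1·7^5 = 1 · 16807 = 16807 [KW]
E.g. (2,2,6,2,1,3) → sorted (1,2,2,2,3,6): b_i ≤ i ∀i, a PF.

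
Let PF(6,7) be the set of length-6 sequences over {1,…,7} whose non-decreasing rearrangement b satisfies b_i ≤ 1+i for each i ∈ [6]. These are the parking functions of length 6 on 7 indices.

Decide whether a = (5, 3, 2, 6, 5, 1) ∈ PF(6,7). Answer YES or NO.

Sorted: b = (1, 2, 3, 5, 5, 6).
  b_1=1 ≤ 2
  b_2=2 ≤ 3
  b_3=3 ≤ 4
  b_4=5 ≤ 5
  b_5=5 ≤ 6
  b_6=6 ≤ 7
All bounds hold ⇒ YES

YES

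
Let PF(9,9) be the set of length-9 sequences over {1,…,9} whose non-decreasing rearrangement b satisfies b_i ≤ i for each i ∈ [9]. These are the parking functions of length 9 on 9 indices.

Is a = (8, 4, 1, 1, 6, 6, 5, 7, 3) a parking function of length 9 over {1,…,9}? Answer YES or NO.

Rearranged: b = (1, 1, 3, 4, 5, 6, 6, 7, 8).
  b_1=1 ≤ 1
  b_2=1 ≤ 2
  b_3=3 ≤ 3
  b_4=4 ≤ 4
  b_5=5 ≤ 5
  b_6=6 ≤ 6
  b_7=6 ≤ 7
  b_8=7 ≤ 8
  b_9=8 ≤ 9
All bounds hold ⇒ YES

YES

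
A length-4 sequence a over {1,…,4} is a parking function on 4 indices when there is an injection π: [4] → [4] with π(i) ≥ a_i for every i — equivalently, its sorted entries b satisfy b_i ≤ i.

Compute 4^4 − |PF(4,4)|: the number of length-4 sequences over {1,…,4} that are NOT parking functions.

131

Count = (4−4+1)·(4+1)^(4−1) = 1·125 = 125 [KW]
E.g. (2,4,3,3) → sorted (2,3,3,4): b_1=2>1, not a PF.
So 256 − 125 = 131 fail.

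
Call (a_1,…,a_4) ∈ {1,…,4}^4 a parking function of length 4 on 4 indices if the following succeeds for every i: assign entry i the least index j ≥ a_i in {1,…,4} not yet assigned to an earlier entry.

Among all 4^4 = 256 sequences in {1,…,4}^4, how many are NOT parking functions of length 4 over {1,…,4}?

131

#PF = (4−4+1)·(4+1)^(4−1) = 1 · 125 = 125 (Pollak)
One tuple (3,4,3,4) → sorted (3,3,4,4): b_1=3>1, not a PF.
Total 256; non-PF = 256−125 = 131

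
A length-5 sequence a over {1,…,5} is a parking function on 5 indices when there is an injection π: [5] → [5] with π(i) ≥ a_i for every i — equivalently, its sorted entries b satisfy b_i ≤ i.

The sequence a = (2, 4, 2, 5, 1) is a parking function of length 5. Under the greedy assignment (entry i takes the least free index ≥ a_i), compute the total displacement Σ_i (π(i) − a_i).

Σπ(i) = 1+…+5 = 15; Σa = 2+4+2+5+1 = 14; disp = 15−14 = 1.

1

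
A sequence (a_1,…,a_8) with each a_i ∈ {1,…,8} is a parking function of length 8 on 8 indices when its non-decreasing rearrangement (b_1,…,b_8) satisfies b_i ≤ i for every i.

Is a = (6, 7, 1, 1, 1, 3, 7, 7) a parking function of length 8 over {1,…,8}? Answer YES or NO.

Order a: b = (1, 1, 1, 3, 6, 7, 7, 7).
  b_1=1 ≤ 1
  b_2=1 ≤ 2
  b_3=1 ≤ 3
  b_4=3 ≤ 4
  b_5=6 > 5
  fails at i=5 ⇒ NO

NO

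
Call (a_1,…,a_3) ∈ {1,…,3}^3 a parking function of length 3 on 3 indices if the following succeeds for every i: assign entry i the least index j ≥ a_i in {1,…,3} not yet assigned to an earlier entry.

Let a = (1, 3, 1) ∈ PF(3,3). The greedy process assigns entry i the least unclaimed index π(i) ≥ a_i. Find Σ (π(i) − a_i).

Σπ = 3·4/2 = 6 (π permutes [3]); Σa = 1+3+1 = 5; disp = 6−5 = 1.

1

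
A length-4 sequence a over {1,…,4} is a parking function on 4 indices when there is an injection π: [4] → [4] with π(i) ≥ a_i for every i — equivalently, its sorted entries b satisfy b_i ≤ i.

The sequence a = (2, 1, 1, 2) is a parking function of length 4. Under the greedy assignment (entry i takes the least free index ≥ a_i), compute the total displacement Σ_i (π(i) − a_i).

Σπ(i) = 1+…+4 = 10; Σa = 2+1+1+2 = 6; disp = 10−6 = 4.

4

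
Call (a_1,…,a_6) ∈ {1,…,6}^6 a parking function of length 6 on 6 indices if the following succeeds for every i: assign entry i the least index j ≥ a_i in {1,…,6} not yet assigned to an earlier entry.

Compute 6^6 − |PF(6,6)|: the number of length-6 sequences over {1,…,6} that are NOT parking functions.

|PF| = 1·7^5 = 1 · 16807 = 16807 [KW]
E.g. (4,5,1,6,6,4) → sorted (1,4,4,5,6,6): b_2=4>2, not a PF.
Total 46656; non-PF = 46656−16807 = 29849

29849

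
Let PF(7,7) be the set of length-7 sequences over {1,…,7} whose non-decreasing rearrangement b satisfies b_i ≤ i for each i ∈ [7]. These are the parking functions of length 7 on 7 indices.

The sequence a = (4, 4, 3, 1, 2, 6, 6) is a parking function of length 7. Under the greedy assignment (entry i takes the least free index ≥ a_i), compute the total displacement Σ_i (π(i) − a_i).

Σπ = 7·8/2 = 28 (π permutes [7]); Σa = 4+4+3+1+2+6+6 = 26; disp = 28−26 = 2.

2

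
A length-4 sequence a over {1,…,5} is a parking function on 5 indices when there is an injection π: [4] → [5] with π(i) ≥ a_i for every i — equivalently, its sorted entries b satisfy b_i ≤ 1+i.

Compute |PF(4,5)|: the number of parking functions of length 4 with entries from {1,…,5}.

432

Count = 2·6^3 = 2×216 = 432 [KW]
E.g. (4,4,3,2) → sorted (2,3,4,4): b_i ≤ 1+i ∀i, a PF.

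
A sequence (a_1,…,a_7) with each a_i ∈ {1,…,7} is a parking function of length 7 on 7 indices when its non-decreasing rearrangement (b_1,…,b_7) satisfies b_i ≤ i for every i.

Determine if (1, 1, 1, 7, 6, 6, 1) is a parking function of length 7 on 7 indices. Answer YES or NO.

Rearranged: b = (1, 1, 1, 1, 6, 6, 7).
  b_1=1 ≤ 1
  b_2=1 ≤ 2
  b_3=1 ≤ 3
  b_4=1 ≤ 4
  b_5=6 > 5
  fails at i=5 ⇒ NO

NO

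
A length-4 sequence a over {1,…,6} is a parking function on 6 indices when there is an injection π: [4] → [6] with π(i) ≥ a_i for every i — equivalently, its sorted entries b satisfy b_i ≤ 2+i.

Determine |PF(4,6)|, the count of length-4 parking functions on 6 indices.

|PF(4,6)| = (6−4+1)·(6+1)^(4−1) = 3·343 = 1029
Example (3,3,5,6) → sorted (3,3,5,6): b_i ≤ 2+i ∀i, a PF.

1029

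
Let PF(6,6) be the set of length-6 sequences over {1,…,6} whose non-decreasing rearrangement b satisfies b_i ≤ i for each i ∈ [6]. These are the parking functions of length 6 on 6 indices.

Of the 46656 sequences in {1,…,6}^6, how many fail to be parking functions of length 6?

29849

|PF| = 1·7^5 = 1×16807 = 16807 (Konheim–Weiss)
Example (6,6,6,6,5,6) → sorted (5,6,6,6,6,6): b_1=5>1, not a PF.
6^6 − 16807 = 46656 − 16807 = 29849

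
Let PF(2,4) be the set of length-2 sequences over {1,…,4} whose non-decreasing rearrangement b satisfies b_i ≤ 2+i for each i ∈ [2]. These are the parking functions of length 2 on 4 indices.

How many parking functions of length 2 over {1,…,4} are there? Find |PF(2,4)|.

15

#PF = 3·5^1 = 3×5 = 15 [KW]
E.g. (1,2) → sorted (1,2): b_i ≤ 2+i ∀i, a PF.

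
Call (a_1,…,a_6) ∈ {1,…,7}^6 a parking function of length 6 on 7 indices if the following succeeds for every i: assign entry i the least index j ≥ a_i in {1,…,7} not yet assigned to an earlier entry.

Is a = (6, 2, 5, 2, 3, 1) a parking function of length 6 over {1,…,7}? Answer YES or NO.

Order a: b = (1, 2, 2, 3, 5, 6).
  b_1=1 ≤ 2
  b_2=2 ≤ 3
  b_3=2 ≤ 4
  b_4=3 ≤ 5
  b_5=5 ≤ 6
  b_6=6 ≤ 7
All bounds hold ⇒ YES

YES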